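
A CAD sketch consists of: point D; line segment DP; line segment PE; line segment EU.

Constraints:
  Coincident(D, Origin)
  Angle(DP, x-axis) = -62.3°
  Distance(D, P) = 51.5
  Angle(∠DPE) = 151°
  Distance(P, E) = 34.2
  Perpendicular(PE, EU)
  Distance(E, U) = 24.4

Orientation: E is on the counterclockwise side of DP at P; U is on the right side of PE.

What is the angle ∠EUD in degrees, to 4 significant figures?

58.08°

D is at the origin; DP runs at -62.3° with length 51.5, so P = 51.5·(cos -62.3°, sin -62.3°) = (23.94, -45.60). ∠DPE = 151.0°, so PE runs at -62.3° + (180° − 151.0°) = -33.30° from the x-axis; with |PE| = 34.2, E = P + 34.2·(cos -33.30°, sin -33.30°) = (52.52, -64.37). PE ⟂ EU; with |EU| = 24.4 on the right of PE, U = E + 24.4·(-0.5490, -0.8358) = (39.13, -84.77). Then cos ∠EUD = UE·UD / (|UE||UD|), giving 58.08°.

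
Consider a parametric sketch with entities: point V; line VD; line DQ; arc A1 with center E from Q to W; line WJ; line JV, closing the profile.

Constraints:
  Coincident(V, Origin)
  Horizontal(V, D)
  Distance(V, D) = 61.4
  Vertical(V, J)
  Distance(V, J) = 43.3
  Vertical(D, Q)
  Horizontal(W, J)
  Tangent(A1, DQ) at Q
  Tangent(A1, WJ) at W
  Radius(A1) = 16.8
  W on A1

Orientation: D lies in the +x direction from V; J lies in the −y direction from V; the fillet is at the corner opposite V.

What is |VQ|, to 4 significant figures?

66.87

The virtual corner opposite V is at (61.40, -43.30). Since A1 is tangent to DQ there, EQ ⟂ DQ and since A1 is tangent to WJ there, EW ⟂ WJ, with radius 16.8, so the center E sits 16.8 in from both sides at E = (44.60, -26.50). That places the tangent points at Q = (61.40, -26.50) on DQ and W = (44.60, -43.30) on WJ. Then |VQ| = |Q − V| = 66.87.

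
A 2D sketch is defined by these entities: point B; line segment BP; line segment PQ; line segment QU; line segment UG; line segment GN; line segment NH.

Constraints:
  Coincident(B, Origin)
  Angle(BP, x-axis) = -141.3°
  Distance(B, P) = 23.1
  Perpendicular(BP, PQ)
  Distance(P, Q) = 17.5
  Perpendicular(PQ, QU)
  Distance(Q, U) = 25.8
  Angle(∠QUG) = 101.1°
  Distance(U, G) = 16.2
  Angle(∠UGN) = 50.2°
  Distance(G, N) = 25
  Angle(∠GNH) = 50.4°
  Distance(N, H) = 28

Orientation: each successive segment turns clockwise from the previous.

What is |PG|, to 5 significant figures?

28.963

B is at the origin; BP runs at -141.3° with length 23.1, so P = (-18.028, -14.443). BP is perpendicular to PQ, so PQ runs at 128.70°; with |PQ| = 17.5, Q = (-28.970, -0.78557). PQ ⟂ QU, so QU runs at 38.700°; with |QU| = 25.8, U = (-8.8346, 15.346). ∠QUG = 101.1° gives UG at -40.200° from the x-axis; with |UG| = 16.2, G = (3.5389, 4.8893). Then |PG| = |G − P| = 28.963.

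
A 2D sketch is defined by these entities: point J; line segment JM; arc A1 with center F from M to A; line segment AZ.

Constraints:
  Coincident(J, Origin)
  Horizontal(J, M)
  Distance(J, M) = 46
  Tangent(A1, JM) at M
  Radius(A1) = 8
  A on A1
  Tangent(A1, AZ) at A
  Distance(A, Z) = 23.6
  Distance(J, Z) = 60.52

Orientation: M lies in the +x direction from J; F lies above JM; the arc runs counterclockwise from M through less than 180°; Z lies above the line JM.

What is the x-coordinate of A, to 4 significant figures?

53.94

Checks: ∠(FM, MJ) = 90.00° ✓; |FM| = 8.000 ✓; |FA| = 8.000 ✓; ∠(FA, AZ) = 90.00° ✓; |AZ| = 23.60 ✓; |JZ| = 60.52 ✓.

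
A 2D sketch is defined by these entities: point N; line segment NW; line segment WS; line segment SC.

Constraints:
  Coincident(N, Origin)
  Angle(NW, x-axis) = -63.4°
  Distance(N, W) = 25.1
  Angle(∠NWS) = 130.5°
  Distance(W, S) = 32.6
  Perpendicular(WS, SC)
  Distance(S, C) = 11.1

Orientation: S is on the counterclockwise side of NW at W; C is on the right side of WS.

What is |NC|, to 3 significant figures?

57.5

∠NWS = 130.5°, so WS runs at -63.4° + (180° − 130.5°) = -13.9° from the x-axis; with |WS| = 32.6, S = W + 32.6·(cos -13.9°, sin -13.9°) = (42.9, -30.3). The perpendicularity gives SC at right angles to WS; with |SC| = 11.1 on the right of WS, C = S + 11.1·(-0.240, -0.971) = (40.2, -41.0). Then |NC| = |C − N| = 57.5.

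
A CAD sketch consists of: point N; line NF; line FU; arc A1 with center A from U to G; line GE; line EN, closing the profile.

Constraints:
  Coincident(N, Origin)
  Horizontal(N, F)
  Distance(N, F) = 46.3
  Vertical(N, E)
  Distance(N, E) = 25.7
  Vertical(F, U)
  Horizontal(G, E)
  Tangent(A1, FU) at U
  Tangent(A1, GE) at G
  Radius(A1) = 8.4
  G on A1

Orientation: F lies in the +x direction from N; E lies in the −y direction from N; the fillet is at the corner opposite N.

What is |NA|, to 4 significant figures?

41.66

N is at the origin; N and F share the same y with |NF| = 46.3 and F on the +x side, so F = (46.30, 0.000). NE is vertical with |NE| = 25.7 and E on the −y side, so E = (0.000, -25.70). The virtual corner opposite N is at (46.30, -25.70). Since A1 is tangent to FU there, AU ⟂ FU and since A1 is tangent to GE there, AG ⟂ GE, with radius 8.4, so the center A sits 8.4 in from both sides at A = (37.90, -17.30). Then |NA| = |A − N| = 41.66.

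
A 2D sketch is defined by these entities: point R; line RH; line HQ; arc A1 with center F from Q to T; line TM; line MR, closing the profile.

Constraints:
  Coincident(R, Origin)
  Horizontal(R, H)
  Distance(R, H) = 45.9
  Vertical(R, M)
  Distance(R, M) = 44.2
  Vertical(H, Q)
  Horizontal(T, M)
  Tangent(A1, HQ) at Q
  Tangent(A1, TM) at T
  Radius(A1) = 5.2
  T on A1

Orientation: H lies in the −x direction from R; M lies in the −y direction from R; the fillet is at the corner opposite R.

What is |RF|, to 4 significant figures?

56.37

R is at the origin; RH is horizontal with |RH| = 45.9 and H on the −x side, so H = (-45.90, 0.000). R and M share the same x with |RM| = 44.2 and M on the −y side, so M = (0.000, -44.20). The virtual corner opposite R is at (-45.90, -44.20). The tangent condition forces FQ to be normal to HQ and tangency of A1 to TM means the radius FT is perpendicular to TM, with radius 5.2, so the center F sits 5.2 in from both sides at F = (-40.70, -39.00). Then |RF| = |F − R| = 56.37.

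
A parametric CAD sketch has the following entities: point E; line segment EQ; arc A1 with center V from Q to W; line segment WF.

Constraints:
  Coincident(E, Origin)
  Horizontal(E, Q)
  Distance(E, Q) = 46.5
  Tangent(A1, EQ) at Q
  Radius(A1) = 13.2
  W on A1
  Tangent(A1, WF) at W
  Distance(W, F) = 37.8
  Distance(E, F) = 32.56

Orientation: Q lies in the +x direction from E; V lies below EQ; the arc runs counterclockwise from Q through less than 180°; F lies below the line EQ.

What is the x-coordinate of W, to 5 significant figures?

37.111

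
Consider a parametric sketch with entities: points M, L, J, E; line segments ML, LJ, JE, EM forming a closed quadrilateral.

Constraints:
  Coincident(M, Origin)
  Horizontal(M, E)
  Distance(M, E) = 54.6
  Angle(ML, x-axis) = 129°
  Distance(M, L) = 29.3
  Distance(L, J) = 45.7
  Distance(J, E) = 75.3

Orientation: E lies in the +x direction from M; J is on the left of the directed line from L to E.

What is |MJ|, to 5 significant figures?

60.231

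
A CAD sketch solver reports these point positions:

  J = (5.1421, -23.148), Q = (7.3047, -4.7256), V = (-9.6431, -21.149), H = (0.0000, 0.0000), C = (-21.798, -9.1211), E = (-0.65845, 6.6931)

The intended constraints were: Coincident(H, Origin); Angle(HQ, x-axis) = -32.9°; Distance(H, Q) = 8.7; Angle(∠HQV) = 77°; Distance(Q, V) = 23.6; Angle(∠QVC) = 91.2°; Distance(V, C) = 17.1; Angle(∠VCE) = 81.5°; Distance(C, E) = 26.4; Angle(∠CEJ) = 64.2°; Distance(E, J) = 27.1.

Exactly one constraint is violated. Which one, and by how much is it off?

Distance(E, J) = 27.1 — off by 3.30.

H = (0.00, 0.00) ✓; HQ at -32.90° ✓; |HQ| = 8.700 ✓; ∠HQV = 77.00° ✓; |QV| = 23.60 ✓; ∠QVC = 91.20° ✓; |VC| = 17.10 ✓; ∠VCE = 81.50° ✓; |CE| = 26.40 ✓; ∠CEJ = 64.20° ✓; |EJ| = 30.40 ✗.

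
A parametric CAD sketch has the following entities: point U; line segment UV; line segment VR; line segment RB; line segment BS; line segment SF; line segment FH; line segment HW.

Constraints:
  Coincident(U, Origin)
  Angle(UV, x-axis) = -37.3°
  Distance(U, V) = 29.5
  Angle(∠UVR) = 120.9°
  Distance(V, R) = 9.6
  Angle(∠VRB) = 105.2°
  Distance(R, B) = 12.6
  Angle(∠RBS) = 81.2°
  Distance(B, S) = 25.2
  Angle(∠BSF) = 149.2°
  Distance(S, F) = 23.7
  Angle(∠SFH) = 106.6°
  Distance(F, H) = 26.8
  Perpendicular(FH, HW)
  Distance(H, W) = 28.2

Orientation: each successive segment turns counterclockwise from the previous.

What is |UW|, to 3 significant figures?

44.8

U is at the origin; UV runs at -37.3° with length 29.5, so V = (23.5, -17.9). ∠UVR = 120.9° gives VR at 21.8° from the x-axis; with |VR| = 9.6, R = (32.4, -14.3). ∠VRB = 105.2° gives RB at 96.6° from the x-axis; with |RB| = 12.6, B = (30.9, -1.80). ∠RBS = 81.2° gives BS at -165° from the x-axis; with |BS| = 25.2, S = (6.64, -8.49). ∠BSF = 149.2° gives SF at -134° from the x-axis; with |SF| = 23.7, F = (-9.77, -25.6). ∠SFH = 106.6° gives FH at -60.4° from the x-axis; with |FH| = 26.8, H = (3.47, -48.9). FH ⟂ HW, so HW runs at 29.6°; with |HW| = 28.2, W = (28.0, -35.0). Then |UW| = |W − U| = 44.8.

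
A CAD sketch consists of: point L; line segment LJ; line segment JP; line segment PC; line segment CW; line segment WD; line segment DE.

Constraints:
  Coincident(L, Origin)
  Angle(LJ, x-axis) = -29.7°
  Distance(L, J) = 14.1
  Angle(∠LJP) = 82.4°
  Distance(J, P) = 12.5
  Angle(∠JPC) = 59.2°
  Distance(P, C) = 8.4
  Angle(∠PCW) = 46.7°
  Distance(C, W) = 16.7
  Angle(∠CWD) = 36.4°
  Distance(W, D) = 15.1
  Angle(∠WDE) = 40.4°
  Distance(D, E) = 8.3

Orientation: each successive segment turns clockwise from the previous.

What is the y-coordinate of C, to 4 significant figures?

-9.136

L is at the origin; LJ runs at -29.7° with length 14.1, so J = (12.25, -6.986). ∠LJP = 82.4° gives JP at -127.3° from the x-axis; with |JP| = 12.5, P = (4.673, -16.93). ∠JPC = 59.2° gives PC at 111.9° from the x-axis; with |PC| = 8.4, C = (1.540, -9.136). So C.y = -9.136.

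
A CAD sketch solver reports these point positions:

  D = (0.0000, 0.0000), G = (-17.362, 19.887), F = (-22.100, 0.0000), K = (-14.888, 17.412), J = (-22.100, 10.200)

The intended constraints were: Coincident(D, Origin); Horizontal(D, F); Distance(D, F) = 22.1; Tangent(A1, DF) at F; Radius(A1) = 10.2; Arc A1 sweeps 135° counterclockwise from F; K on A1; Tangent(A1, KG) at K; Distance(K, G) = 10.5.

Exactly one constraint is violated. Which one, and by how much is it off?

Distance(K, G) = 10.5 — off by 7.00.

D = (0.00, 0.00) ✓; D.y = 0.00, F.y = 0.00 ✓; |DF| = 22.10 ✓; ∠(JF, FD) = 90.00° ✓; |JF| = 10.20 ✓; bearing(J→K) − bearing(J→F) = 135.0° ✓; |JK| = 10.20 ✓; ∠(JK, KG) = 90.01° ✓; |KG| = 3.499 ✗.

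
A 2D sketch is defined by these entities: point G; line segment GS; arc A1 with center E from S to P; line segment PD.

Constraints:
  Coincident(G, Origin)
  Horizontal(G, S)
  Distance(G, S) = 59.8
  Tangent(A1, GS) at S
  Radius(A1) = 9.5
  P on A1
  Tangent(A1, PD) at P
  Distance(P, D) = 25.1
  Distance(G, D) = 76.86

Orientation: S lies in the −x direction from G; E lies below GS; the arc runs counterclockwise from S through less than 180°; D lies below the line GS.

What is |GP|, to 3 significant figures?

70.0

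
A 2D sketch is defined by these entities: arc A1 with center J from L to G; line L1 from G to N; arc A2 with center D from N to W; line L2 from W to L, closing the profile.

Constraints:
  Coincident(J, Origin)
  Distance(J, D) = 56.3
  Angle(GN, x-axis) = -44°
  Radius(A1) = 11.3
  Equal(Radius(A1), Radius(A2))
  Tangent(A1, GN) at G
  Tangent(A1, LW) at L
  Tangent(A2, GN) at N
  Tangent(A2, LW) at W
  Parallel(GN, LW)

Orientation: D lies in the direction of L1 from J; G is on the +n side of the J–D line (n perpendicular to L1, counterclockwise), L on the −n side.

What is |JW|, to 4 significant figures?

57.42

Tangency of A1 to both parallel lines with radius 11.3 puts G and L at J ± 11.3·n: G = (7.850, 8.129), L = (-7.850, -8.129). Equal radii place N and W the same way about D: N = D + 11.3·n = (48.35, -30.98), W = D − 11.3·n = (32.65, -47.24). Then |JW| = |W − J| = 57.42.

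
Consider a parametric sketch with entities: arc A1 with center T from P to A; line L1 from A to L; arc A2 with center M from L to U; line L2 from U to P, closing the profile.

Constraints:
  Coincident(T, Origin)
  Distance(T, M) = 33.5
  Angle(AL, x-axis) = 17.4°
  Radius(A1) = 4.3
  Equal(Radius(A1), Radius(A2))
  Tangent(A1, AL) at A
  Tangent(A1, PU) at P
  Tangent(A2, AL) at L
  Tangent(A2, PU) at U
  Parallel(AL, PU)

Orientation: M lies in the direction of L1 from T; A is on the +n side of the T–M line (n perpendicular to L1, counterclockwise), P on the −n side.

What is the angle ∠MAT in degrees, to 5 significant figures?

82.686°

T is at the origin and M lies 33.5 along u from T, so M = 33.5·u = (31.967, 10.018). Tangency of A1 to both parallel lines with radius 4.3 puts A and P at T ± 4.3·n: A = (-1.2859, 4.1032), P = (1.2859, -4.1032). Then cos ∠MAT = AM·AT / (|AM||AT|), giving 82.686°.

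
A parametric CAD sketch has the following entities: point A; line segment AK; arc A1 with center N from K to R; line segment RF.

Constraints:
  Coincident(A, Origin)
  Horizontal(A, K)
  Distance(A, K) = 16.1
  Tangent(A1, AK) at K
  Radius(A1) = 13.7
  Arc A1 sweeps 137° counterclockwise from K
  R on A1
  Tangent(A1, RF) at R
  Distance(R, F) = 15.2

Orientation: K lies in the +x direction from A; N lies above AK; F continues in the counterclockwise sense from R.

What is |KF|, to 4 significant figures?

34.13

On A1, K sits at bearing -90° from N; a 137° counterclockwise sweep puts R at bearing 47°, so R = N + 13.7·(cos 47°, sin 47°) = (25.44, 23.72). The tangent condition forces NR to be normal to RF, so RF runs along (−sin 47°, cos 47°); with |RF| = 15.2, F = (14.33, 34.09). Then |KF| = |F − K| = 34.13.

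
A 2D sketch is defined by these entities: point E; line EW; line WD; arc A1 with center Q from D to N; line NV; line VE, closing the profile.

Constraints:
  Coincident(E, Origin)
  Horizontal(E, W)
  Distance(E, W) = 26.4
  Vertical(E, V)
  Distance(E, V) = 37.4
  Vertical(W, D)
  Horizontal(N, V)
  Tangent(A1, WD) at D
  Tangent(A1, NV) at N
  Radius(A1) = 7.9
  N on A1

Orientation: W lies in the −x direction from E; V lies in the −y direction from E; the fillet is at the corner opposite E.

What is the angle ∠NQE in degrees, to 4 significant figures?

147.9°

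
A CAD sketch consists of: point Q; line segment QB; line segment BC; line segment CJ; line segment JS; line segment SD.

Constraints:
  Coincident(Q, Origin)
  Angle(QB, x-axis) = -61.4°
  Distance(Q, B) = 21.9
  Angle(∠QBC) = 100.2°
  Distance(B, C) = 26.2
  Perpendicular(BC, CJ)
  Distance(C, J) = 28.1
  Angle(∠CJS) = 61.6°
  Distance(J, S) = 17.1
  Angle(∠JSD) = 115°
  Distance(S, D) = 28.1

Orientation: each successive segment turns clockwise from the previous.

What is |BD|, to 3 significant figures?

15.2

Q is at the origin; QB runs at -61.4° with length 21.9, so B = (10.5, -19.2). ∠QBC = 100.2° gives BC at -141° from the x-axis; with |BC| = 26.2, C = (-9.94, -35.6). The perpendicularity gives CJ at right angles to BC, so CJ runs at 129°; with |CJ| = 28.1, J = (-27.5, -13.7). ∠CJS = 61.6° gives JS at 10.4° from the x-axis; with |JS| = 17.1, S = (-10.7, -10.7). ∠JSD = 115.0° gives SD at -54.6° from the x-axis; with |SD| = 28.1, D = (5.55, -33.6). Then |BD| = |D − B| = 15.2.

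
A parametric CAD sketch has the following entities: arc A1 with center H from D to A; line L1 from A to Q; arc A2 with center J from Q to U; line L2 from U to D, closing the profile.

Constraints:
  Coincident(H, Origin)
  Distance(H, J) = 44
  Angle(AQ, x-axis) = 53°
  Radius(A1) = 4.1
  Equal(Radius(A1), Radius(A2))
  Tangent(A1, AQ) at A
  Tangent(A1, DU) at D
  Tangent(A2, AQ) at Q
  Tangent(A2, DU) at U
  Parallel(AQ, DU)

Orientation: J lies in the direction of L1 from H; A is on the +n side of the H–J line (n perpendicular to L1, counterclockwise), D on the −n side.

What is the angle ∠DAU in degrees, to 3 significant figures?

79.4°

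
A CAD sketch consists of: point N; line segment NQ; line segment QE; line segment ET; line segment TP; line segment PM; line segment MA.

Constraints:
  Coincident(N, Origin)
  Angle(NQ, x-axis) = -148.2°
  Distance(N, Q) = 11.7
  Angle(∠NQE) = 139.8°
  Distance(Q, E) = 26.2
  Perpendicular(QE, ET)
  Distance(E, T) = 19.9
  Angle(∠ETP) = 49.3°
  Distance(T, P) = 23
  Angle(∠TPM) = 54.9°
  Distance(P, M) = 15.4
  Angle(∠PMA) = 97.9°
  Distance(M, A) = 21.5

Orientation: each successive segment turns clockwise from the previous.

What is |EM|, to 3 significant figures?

2.75

∠ETP = 49.3° gives TP at -49.1° from the x-axis; with |TP| = 23.0, P = (-17.9, -0.0361). ∠TPM = 54.9° gives PM at -174° from the x-axis; with |PM| = 15.4, M = (-33.2, -1.59). Then |EM| = |M − E| = 2.75.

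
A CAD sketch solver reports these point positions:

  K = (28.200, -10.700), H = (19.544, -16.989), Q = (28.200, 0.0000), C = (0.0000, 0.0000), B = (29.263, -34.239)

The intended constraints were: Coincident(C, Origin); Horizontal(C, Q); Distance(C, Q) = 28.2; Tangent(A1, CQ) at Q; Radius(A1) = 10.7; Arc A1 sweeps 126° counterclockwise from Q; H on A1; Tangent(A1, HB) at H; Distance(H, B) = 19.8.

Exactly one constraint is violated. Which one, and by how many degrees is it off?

Tangent(A1, HB) at H — off by 6.60°.

C = (0.00, 0.00) ✓; C.y = 0.00, Q.y = 0.00 ✓; |CQ| = 28.20 ✓; ∠(KQ, QC) = 90.00° ✓; |KQ| = 10.70 ✓; bearing(K→H) − bearing(K→Q) = 126.0° ✓; |KH| = 10.70 ✓; ∠(KH, HB) = 96.60° ✗; |HB| = 19.80 ✓.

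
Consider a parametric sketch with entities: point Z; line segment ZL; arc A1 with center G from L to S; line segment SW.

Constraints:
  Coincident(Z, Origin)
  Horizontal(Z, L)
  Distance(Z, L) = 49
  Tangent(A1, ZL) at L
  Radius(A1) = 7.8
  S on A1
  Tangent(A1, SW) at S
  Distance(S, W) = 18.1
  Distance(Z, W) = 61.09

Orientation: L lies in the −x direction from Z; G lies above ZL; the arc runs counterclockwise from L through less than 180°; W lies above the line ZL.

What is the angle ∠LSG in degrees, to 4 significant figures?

24.47°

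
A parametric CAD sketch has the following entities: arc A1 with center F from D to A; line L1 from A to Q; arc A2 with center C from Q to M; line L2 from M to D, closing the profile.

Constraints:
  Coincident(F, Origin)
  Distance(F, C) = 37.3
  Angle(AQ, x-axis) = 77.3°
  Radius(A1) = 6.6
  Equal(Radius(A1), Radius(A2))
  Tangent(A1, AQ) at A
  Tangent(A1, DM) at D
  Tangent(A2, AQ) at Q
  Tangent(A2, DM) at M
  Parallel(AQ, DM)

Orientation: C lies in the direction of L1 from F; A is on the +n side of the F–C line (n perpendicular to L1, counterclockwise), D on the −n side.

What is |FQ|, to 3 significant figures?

37.9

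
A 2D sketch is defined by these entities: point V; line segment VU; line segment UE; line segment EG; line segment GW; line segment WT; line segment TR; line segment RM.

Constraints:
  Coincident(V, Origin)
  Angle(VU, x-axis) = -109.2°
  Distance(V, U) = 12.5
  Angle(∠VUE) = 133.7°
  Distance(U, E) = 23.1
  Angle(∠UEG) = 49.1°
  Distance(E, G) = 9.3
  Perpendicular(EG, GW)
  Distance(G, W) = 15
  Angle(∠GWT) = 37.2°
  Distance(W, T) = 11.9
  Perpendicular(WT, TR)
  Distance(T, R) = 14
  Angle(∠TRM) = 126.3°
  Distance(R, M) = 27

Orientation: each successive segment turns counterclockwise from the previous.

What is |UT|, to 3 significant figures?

17.7

V is at the origin; VU runs at -109.2° with length 12.5, so U = (-4.11, -11.8). ∠VUE = 133.7° gives UE at -62.9° from the x-axis; with |UE| = 23.1, E = (6.41, -32.4). ∠UEG = 49.1° gives EG at 68.0° from the x-axis; with |EG| = 9.3, G = (9.90, -23.7). The perpendicularity gives GW at right angles to EG, so GW runs at 158°; with |GW| = 15.0, W = (-4.01, -18.1). ∠GWT = 37.2° gives WT at -59.2° from the x-axis; with |WT| = 11.9, T = (2.08, -28.3). Then |UT| = |T − U| = 17.7.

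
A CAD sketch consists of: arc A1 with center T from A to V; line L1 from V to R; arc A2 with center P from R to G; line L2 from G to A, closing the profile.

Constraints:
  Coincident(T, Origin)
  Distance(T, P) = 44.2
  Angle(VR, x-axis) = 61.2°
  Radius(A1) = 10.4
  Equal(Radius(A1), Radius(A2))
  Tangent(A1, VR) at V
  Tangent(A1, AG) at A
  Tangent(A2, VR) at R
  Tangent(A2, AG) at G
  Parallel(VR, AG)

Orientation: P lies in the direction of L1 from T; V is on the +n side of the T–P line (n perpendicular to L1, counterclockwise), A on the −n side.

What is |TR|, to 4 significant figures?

45.41

Tangency of A1 to both parallel lines with radius 10.4 puts V and A at T ± 10.4·n: V = (-9.114, 5.010), A = (9.114, -5.010). Equal radii place R and G the same way about P: R = P + 10.4·n = (12.18, 43.74), G = P − 10.4·n = (30.41, 33.72). Then |TR| = |R − T| = 45.41.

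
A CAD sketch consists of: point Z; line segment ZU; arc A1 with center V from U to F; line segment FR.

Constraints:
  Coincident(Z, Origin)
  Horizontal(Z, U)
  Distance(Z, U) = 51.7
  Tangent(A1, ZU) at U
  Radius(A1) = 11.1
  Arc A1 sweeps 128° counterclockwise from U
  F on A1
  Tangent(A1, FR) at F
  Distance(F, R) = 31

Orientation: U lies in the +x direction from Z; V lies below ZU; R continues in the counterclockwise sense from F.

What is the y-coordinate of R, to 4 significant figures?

-42.36

Z is at the origin; Z and U share the same y with |ZU| = 51.7 and U on the +x side, so U = (51.70, 0.000). Tangency of A1 to ZU means the radius VU is perpendicular to ZU, so V = U + (0, -11.1) = (51.70, -11.10). On A1, U sits at bearing 90° from V; a 128° counterclockwise sweep puts F at bearing 218°, so F = V + 11.1·(cos 218°, sin 218°) = (42.95, -17.93). The tangent condition forces VF to be normal to FR, so FR runs along (−sin 218°, cos 218°); with |FR| = 31.0, R = (62.04, -42.36). So R.y = -42.36.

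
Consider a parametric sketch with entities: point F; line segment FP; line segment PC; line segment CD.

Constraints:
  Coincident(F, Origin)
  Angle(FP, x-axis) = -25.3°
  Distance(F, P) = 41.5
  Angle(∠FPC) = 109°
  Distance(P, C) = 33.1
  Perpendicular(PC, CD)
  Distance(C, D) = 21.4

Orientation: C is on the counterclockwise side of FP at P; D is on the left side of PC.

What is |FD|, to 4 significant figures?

49.91

F is at the origin; FP runs at -25.3° with length 41.5, so P = 41.5·(cos -25.3°, sin -25.3°) = (37.52, -17.74). ∠FPC = 109.0°, so PC runs at -25.3° + (180° − 109.0°) = 45.70° from the x-axis; with |PC| = 33.1, C = P + 33.1·(cos 45.70°, sin 45.70°) = (60.64, 5.954). PC ⟂ CD; with |CD| = 21.4 on the left of PC, D = C + 21.4·(-0.7157, 0.6984) = (45.32, 20.90). Then |FD| = |D − F| = 49.91.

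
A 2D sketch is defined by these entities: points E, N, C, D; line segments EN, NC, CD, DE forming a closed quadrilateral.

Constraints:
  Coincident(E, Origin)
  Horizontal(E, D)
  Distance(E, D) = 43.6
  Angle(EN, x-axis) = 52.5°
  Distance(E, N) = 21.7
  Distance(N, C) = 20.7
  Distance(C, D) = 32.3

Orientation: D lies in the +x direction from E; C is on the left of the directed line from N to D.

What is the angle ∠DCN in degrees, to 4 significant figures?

79.14°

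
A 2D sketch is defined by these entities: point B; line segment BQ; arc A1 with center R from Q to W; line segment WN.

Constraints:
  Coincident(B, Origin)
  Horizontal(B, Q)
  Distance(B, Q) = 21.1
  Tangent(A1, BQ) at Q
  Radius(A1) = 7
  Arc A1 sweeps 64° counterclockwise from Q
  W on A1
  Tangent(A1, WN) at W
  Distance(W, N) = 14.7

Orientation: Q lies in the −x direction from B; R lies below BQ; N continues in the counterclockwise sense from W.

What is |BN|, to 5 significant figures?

37.931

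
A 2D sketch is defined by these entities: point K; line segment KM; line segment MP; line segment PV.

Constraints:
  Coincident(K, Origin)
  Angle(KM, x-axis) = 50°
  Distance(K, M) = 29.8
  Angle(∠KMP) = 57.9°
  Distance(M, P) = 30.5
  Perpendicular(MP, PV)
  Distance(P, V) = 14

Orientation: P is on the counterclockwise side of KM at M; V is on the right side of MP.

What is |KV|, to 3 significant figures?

41.9

K is at the origin; KM runs at 50.0° with length 29.8, so M = 29.8·(cos 50.0°, sin 50.0°) = (19.2, 22.8). ∠KMP = 57.9°, so MP runs at 50.0° + (180° − 57.9°) = 172° from the x-axis; with |MP| = 30.5, P = M + 30.5·(cos 172°, sin 172°) = (-11.1, 27.0). MP ⟂ PV; with |PV| = 14.0 on the right of MP, V = P + 14.0·(0.137, 0.991) = (-9.13, 40.9). Then |KV| = |V − K| = 41.9.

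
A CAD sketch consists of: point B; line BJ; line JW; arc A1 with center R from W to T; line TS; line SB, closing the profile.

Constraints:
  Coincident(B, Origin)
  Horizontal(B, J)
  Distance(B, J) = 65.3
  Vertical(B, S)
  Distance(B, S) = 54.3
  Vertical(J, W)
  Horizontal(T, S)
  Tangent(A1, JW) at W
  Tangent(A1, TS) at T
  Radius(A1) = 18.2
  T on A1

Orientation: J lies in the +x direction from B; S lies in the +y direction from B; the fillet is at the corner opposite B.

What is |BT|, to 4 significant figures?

71.88

B is at the origin; B and J share the same y with |BJ| = 65.3 and J on the +x side, so J = (65.30, 0.000). BS is vertical with |BS| = 54.3 and S on the +y side, so S = (0.000, 54.30). The virtual corner opposite B is at (65.30, 54.30). Since A1 is tangent to JW there, RW ⟂ JW and A1 meets TS tangentially, so RT is at right angles to TS, with radius 18.2, so the center R sits 18.2 in from both sides at R = (47.10, 36.10). That places the tangent points at W = (65.30, 36.10) on JW and T = (47.10, 54.30) on TS. Then |BT| = |T − B| = 71.88.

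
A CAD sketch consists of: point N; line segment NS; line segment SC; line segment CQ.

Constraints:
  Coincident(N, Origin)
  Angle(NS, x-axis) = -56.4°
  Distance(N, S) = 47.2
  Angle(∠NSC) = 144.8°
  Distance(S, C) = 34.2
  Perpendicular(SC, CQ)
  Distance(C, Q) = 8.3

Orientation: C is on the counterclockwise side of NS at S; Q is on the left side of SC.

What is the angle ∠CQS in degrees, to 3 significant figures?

76.4°

∠NSC = 144.8°, so SC runs at -56.4° + (180° − 144.8°) = -21.2° from the x-axis; with |SC| = 34.2, C = S + 34.2·(cos -21.2°, sin -21.2°) = (58.0, -51.7). SC is perpendicular to CQ; with |CQ| = 8.3 on the left of SC, Q = C + 8.3·(0.362, 0.932) = (61.0, -43.9). Then cos ∠CQS = QC·QS / (|QC||QS|), giving 76.4°.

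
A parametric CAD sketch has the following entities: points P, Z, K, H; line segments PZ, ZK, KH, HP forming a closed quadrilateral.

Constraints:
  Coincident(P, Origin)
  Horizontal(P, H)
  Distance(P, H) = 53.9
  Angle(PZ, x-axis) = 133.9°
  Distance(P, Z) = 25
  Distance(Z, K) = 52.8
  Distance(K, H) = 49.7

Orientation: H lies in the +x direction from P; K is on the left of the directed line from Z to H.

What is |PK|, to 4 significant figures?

52.01

P is at the origin; P and H share the same y with |PH| = 53.9 and H in +x, so H = (53.9, 0). PZ runs at 133.9° with |PZ| = 25.0, so Z = (-17.34, 18.01). K is determined by |ZK| = 52.8 and |KH| = 49.7 together: it lies at the intersection of circle(Z, 52.8) and circle(H, 49.7). With |ZH| = 73.48, the foot of the radical line on ZH is 38.90 from Z and the perpendicular offset is √(52.8² − 38.90²) = 35.70. Taking the left-of-ZH solution: K = (29.13, 43.09).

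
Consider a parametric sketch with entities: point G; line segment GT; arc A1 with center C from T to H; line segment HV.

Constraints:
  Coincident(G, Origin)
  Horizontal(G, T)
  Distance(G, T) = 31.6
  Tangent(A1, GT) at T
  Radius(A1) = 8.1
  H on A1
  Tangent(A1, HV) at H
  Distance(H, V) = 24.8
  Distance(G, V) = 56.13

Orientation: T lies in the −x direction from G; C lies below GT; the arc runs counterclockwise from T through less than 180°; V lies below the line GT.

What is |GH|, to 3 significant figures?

39.4

Checks: G.y = 0.00, T.y = 0.00 ✓; |CH| = 8.100 ✓; ∠(CH, HV) = 90.00° ✓; |HV| = 24.80 ✓; |GV| = 56.13 ✓.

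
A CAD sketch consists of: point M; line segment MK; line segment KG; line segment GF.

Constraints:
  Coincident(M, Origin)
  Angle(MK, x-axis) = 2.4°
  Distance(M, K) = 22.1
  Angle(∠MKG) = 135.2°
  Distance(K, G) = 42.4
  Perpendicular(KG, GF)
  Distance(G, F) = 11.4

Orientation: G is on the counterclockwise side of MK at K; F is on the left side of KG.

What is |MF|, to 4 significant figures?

58.23

M is at the origin; MK runs at 2.4° with length 22.1, so K = 22.1·(cos 2.4°, sin 2.4°) = (22.08, 0.9255). ∠MKG = 135.2°, so KG runs at 2.4° + (180° − 135.2°) = 47.20° from the x-axis; with |KG| = 42.4, G = K + 42.4·(cos 47.20°, sin 47.20°) = (50.89, 32.04). KG is perpendicular to GF; with |GF| = 11.4 on the left of KG, F = G + 11.4·(-0.7337, 0.6794) = (42.52, 39.78). Then |MF| = |F − M| = 58.23.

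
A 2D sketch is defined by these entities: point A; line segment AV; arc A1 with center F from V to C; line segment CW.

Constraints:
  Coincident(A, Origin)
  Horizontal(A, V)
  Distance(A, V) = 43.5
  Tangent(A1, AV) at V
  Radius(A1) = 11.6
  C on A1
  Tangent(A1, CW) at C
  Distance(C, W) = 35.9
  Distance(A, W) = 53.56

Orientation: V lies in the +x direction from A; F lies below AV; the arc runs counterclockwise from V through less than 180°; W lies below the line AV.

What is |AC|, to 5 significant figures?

33.574

A is at the origin; A and V share the same y with |AV| = 43.5 and V on the +x side, so V = (43.500, 0.0000). The tangent condition forces FV to be normal to AV, so F = V + (0, -11.6) = (43.500, -11.600). Since FC ⟂ CW (tangency), |FW| = √(11.6² + 35.9²) = 37.728 regardless of where C sits on A1. So W lies on both circle(A, 53.56) and circle(F, 37.728); the below-AV intersection is W = (27.682, -45.852). C is the foot of the tangent from W: C = (31.984, -10.210).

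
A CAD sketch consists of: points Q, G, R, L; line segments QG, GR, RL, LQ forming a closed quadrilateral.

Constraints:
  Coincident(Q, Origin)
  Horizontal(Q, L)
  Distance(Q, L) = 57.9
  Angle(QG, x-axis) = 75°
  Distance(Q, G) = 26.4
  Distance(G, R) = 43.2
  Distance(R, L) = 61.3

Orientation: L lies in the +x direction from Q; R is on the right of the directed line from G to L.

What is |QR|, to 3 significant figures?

17.0

Checks: |GR| = 43.20 ✓; |RL| = 61.30 ✓.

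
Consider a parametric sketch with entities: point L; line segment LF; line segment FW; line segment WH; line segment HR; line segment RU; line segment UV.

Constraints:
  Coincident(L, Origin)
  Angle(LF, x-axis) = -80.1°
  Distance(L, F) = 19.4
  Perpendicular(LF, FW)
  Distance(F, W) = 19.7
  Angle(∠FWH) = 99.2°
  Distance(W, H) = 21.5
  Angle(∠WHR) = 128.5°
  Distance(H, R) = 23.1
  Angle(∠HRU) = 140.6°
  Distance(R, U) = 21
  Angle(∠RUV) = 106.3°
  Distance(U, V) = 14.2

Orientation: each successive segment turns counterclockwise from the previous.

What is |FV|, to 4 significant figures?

34.25

L is at the origin; LF runs at -80.1° with length 19.4, so F = (3.335, -19.11). LF ⟂ FW, so FW runs at 9.900°; with |FW| = 19.7, W = (22.74, -15.72). ∠FWH = 99.2° gives WH at 90.70° from the x-axis; with |WH| = 21.5, H = (22.48, 5.774). ∠WHR = 128.5° gives HR at 142.2° from the x-axis; with |HR| = 23.1, R = (4.227, 19.93). ∠HRU = 140.6° gives RU at -178.4° from the x-axis; with |RU| = 21.0, U = (-16.76, 19.35). ∠RUV = 106.3° gives UV at -104.7° from the x-axis; with |UV| = 14.2, V = (-20.37, 5.611). Then |FV| = |V − F| = 34.25.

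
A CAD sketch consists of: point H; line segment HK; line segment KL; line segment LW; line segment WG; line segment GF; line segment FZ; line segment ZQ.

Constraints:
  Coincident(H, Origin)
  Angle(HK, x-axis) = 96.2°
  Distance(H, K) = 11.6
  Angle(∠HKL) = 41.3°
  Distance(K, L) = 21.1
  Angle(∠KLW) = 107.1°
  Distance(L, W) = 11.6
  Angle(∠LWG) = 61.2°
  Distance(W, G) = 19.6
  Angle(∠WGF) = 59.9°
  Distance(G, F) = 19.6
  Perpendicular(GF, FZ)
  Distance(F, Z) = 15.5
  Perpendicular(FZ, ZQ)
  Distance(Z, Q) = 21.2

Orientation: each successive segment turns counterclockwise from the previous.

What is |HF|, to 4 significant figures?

17.98

∠LWG = 61.2° gives WG at 66.60° from the x-axis; with |WG| = 19.6, G = (1.508, 3.091). ∠WGF = 59.9° gives GF at -173.3° from the x-axis; with |GF| = 19.6, F = (-17.96, 0.8046). Then |HF| = |F − H| = 17.98.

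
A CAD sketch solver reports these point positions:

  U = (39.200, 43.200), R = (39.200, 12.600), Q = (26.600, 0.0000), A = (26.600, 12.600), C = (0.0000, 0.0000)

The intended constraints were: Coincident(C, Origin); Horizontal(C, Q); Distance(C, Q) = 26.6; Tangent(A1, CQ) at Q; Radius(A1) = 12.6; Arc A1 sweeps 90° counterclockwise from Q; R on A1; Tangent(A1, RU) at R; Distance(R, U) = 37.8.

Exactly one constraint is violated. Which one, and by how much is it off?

Distance(R, U) = 37.8 — off by 7.20.

C = (0.00, 0.00) ✓; C.y = 0.00, Q.y = 0.00 ✓; |CQ| = 26.60 ✓; ∠(AQ, QC) = 90.00° ✓; |AQ| = 12.60 ✓; bearing(A→R) − bearing(A→Q) = 90.00° ✓; |AR| = 12.60 ✓; ∠(AR, RU) = 90.00° ✓; |RU| = 30.60 ✗.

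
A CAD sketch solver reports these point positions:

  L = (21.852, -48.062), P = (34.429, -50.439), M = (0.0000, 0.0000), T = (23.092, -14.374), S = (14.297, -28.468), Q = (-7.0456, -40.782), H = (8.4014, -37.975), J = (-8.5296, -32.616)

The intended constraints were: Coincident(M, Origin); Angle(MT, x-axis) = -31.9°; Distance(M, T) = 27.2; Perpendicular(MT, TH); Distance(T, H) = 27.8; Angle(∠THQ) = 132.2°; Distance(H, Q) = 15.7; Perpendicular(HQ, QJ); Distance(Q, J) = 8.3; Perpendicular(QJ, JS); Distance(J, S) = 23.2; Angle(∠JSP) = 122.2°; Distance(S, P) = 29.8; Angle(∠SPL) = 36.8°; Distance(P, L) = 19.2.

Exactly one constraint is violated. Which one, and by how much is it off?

Distance(P, L) = 19.2 — off by 6.40.

M = (0.00, 0.00) ✓; MT at -31.90° ✓; |MT| = 27.20 ✓; ∠(MT, TH) = 90.00° ✓; |TH| = 27.80 ✓; ∠THQ = 132.2° ✓; |HQ| = 15.70 ✓; ∠(HQ, QJ) = 90.00° ✓; |QJ| = 8.300 ✓; ∠(QJ, JS) = 90.00° ✓; |JS| = 23.20 ✓; ∠JSP = 122.2° ✓; |SP| = 29.80 ✓; ∠SPL = 36.80° ✓; |PL| = 12.80 ✗.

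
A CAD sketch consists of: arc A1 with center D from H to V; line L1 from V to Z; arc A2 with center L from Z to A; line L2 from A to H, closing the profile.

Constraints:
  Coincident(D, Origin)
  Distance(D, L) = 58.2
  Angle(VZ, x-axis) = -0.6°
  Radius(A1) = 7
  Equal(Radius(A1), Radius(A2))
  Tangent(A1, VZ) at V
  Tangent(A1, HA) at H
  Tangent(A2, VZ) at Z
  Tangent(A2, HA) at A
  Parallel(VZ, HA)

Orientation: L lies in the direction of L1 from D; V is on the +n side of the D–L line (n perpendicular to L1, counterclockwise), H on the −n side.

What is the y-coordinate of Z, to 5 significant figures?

6.3902

Tangency of A1 to both parallel lines with radius 7.0 puts V and H at D ± 7.0·n: V = (0.073302, 6.9996), H = (-0.073302, -6.9996). Equal radii place Z and A the same way about L: Z = L + 7.0·n = (58.270, 6.3902), A = L − 7.0·n = (58.124, -7.6091). So Z.y = 6.3902.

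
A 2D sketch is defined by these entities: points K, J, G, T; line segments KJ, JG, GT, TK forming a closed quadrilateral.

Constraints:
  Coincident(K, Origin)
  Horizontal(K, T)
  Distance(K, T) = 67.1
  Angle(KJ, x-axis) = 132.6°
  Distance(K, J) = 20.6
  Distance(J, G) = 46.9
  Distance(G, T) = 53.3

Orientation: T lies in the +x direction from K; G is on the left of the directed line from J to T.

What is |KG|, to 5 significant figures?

45.747

K is at the origin; KT is horizontal with |KT| = 67.1 and T in +x, so T = (67.1, 0). KJ runs at 132.6° with |KJ| = 20.6, so J = (-13.944, 15.164). G is determined by |JG| = 46.9 and |GT| = 53.3 together: it lies at the intersection of circle(J, 46.9) and circle(T, 53.3). With |JT| = 82.450, the foot of the radical line on JT is 37.336 from J and the perpendicular offset is √(46.9² − 37.336²) = 28.384. Taking the left-of-JT solution: G = (27.976, 36.196).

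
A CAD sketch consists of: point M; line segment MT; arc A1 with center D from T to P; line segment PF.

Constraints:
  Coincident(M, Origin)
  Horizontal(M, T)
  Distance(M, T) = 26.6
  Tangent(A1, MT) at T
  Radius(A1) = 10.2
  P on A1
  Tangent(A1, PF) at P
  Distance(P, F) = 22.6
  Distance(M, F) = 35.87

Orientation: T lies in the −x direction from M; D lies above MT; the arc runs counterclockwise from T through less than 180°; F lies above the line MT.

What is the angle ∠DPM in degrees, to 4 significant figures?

151.6°

Checks: |DP| = 10.20 ✓; ∠(DP, PF) = 90.00° ✓; |PF| = 22.60 ✓; |MF| = 35.87 ✓.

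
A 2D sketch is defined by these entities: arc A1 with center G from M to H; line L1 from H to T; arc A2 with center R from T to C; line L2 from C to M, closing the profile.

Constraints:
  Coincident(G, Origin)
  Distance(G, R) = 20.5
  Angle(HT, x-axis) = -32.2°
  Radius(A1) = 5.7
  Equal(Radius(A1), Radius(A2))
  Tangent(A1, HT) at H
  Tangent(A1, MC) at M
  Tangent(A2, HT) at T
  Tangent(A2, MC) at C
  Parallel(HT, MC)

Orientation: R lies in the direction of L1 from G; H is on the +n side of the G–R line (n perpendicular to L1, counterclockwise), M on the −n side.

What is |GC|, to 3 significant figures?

21.3

The slot axis is L1's direction at -32.2°, so u = (cos -32.2°, sin -32.2°) = (0.846, -0.533) and n = (−sin -32.2°, cos -32.2°) = (0.533, 0.846). G is at the origin and R lies 20.5 along u from G, so R = 20.5·u = (17.3, -10.9). Tangency of A1 to both parallel lines with radius 5.7 puts H and M at G ± 5.7·n: H = (3.04, 4.82), M = (-3.04, -4.82). Equal radii place T and C the same way about R: T = R + 5.7·n = (20.4, -6.10), C = R − 5.7·n = (14.3, -15.7). Then |GC| = |C − G| = 21.3.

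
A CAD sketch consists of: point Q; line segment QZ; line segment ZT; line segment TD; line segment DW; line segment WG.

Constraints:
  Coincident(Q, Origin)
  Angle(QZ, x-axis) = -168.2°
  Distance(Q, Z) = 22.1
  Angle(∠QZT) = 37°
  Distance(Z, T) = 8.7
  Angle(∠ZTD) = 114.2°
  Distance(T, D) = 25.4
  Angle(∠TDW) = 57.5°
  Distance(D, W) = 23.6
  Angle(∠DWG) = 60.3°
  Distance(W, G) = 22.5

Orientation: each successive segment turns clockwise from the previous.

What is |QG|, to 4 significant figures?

13.84

∠TDW = 57.5° gives DW at -139.5° from the x-axis; with |DW| = 23.6, W = (-9.558, -20.73). ∠DWG = 60.3° gives WG at 100.8° from the x-axis; with |WG| = 22.5, G = (-13.77, 1.375). Then |QG| = |G − Q| = 13.84.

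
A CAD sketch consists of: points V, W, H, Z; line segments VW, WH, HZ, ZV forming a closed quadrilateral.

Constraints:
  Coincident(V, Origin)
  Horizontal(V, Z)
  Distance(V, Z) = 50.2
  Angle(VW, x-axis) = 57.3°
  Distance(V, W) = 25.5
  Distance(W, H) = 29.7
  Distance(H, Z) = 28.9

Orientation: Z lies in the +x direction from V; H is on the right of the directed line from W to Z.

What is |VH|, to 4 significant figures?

23.26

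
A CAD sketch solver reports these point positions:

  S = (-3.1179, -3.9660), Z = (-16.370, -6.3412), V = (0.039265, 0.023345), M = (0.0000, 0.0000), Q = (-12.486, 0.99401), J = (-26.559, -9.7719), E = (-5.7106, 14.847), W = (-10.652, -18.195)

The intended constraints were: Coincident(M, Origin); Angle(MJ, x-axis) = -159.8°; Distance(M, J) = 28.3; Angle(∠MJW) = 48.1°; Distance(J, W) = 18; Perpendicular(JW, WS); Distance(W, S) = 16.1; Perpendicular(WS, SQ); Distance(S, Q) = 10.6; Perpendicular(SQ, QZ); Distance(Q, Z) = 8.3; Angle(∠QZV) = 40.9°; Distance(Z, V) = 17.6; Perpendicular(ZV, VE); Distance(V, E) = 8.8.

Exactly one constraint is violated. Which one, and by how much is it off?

Distance(V, E) = 8.8 — off by 7.10.

M = (0.00, 0.00) ✓; MJ at -159.8° ✓; |MJ| = 28.30 ✓; ∠MJW = 48.10° ✓; |JW| = 18.00 ✓; ∠(JW, WS) = 90.00° ✓; |WS| = 16.10 ✓; ∠(WS, SQ) = 90.00° ✓; |SQ| = 10.60 ✓; ∠(SQ, QZ) = 90.00° ✓; |QZ| = 8.300 ✓; ∠QZV = 40.90° ✓; |ZV| = 17.60 ✓; ∠(ZV, VE) = 90.00° ✓; |VE| = 15.90 ✗.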